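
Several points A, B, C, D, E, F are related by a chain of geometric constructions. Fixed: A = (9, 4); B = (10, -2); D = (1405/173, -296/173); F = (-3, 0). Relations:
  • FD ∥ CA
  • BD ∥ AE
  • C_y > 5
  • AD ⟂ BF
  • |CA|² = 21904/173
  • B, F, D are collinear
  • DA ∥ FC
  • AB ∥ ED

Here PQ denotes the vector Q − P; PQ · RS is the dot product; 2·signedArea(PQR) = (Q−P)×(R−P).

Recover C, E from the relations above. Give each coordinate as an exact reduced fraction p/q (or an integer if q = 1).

1. C_x = -367/173  [FD ∥ CA ∩ DA ∥ FC]
2. C_y = 988/173  [FD ∥ CA ∩ DA ∥ FC]
   → C = (-367/173, 988/173)
3. E_x = 1232/173  [AB ∥ ED ∩ BD ∥ AE]
4. E_y = 742/173  [AB ∥ ED ∩ BD ∥ AE]
   → E = (1232/173, 742/173)

C = (-367/173, 988/173)
E = (1232/173, 742/173)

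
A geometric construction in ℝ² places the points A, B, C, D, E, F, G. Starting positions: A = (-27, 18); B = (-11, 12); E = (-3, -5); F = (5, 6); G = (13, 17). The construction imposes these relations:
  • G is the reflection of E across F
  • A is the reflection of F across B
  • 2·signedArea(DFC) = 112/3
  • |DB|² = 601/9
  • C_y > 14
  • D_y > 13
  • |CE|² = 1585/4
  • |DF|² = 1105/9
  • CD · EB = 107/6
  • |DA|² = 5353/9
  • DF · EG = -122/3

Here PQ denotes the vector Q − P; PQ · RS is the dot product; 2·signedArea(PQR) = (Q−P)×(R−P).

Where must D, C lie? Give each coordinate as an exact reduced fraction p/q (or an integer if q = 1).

C = (1, 29/2)
D = (-3, 41/3)

1. D_x = -3  [line -16·x + -22·y + 758/3 = 0 ∩ |DF|² = 1105/9]
2. D_y = 41/3  [line -16·x + -22·y + 758/3 = 0 ∩ |DF|² = 1105/9]
   → D = (-3, 41/3)
3. C_x = 1  [2·signedArea(DFC) = 112/3 ∩ CD · EB = 107/6]
4. C_y = 29/2  [2·signedArea(DFC) = 112/3 ∩ CD · EB = 107/6]
   → C = (1, 29/2)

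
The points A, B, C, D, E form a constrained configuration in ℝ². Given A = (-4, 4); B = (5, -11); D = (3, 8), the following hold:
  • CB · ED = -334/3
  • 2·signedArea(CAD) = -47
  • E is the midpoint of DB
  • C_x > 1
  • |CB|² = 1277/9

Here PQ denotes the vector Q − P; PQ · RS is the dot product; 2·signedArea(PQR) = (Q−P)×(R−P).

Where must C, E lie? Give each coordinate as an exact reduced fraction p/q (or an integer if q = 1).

1. C_x = 4/3  [line -4·x + 7·y + 3 = 0 ∩ |CB|² = 1277/9]
2. C_y = 1/3  [line -4·x + 7·y + 3 = 0 ∩ |CB|² = 1277/9]
   → C = (4/3, 1/3)
3. E_x = 4  [E is the midpoint of DB]
4. E_y = -3/2  [E is the midpoint of DB]
   → E = (4, -3/2)

C = (4/3, 1/3)
E = (4, -3/2)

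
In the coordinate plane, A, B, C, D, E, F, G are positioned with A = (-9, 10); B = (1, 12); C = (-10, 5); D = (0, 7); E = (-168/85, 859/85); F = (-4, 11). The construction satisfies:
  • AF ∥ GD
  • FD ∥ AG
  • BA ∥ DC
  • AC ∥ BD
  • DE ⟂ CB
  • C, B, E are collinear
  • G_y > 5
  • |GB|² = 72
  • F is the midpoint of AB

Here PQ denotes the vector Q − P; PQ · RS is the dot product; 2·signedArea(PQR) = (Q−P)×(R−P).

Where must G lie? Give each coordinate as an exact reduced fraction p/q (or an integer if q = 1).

1. G_x = -5  [AF ∥ GD ∩ FD ∥ AG]
2. G_y = 6  [AF ∥ GD ∩ FD ∥ AG]
   → G = (-5, 6)

G = (-5, 6)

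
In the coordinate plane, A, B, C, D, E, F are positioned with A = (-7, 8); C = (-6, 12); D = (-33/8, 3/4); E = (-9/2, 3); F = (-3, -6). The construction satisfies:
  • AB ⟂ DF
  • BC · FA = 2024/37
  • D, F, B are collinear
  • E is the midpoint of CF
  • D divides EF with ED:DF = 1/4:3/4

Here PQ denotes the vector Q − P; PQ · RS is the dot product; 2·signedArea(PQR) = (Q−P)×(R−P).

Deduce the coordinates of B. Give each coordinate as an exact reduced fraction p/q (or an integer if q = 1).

B = (-199/37, 306/37)

1. B_x = -199/37  [D, F, B are collinear ∩ AB ⟂ DF]
2. B_y = 306/37  [D, F, B are collinear ∩ AB ⟂ DF]
   → B = (-199/37, 306/37)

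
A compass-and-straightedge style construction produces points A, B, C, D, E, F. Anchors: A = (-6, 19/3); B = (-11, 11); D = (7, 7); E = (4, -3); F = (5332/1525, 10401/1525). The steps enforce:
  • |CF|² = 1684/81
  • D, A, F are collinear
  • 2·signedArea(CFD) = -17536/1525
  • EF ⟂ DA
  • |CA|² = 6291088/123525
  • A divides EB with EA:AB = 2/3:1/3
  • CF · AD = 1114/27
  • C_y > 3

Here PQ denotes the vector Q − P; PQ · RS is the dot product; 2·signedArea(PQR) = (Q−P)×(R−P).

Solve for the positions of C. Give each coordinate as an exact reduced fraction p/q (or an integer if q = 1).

1. C_x = 2282/4575  [2·signedArea(CFD) = -17536/1525 ∩ CF · AD = 1114/27]
2. C_y = 46453/13725  [2·signedArea(CFD) = -17536/1525 ∩ CF · AD = 1114/27]
   → C = (2282/4575, 46453/13725)

C = (2282/4575, 46453/13725)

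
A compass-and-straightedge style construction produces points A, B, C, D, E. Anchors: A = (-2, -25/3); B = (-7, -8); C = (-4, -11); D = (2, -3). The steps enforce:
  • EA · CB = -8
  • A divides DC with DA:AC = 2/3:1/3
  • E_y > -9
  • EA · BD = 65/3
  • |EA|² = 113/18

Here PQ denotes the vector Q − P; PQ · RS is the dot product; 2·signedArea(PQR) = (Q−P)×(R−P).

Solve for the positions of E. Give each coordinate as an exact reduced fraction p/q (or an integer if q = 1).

1. E_x = -9/2  [EA · CB = -8 ∩ EA · BD = 65/3]
2. E_y = -49/6  [EA · CB = -8 ∩ EA · BD = 65/3]
   → E = (-9/2, -49/6)

E = (-9/2, -49/6)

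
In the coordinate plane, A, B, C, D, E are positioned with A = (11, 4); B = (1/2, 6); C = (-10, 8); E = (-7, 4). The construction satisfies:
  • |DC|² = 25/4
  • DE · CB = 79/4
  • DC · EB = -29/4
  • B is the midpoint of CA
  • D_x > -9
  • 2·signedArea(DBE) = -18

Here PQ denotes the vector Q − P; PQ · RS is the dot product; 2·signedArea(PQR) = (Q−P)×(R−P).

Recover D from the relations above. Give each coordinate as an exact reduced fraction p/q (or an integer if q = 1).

D = (-17/2, 6)

1. D_x = -17/2  [2·signedArea(DBE) = -18 ∩ DC · EB = -29/4]
2. D_y = 6  [2·signedArea(DBE) = -18 ∩ DC · EB = -29/4]
   → D = (-17/2, 6)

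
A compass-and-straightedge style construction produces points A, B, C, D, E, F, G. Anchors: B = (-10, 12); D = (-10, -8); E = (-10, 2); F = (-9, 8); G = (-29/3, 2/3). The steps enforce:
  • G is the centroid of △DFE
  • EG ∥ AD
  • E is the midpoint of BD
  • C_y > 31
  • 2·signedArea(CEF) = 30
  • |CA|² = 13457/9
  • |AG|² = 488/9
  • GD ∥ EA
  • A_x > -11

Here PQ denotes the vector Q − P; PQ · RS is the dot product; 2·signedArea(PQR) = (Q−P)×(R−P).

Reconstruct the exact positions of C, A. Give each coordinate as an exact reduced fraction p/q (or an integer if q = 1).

A = (-31/3, -20/3)
C = (-10, 32)

1. A_x = -31/3  [EG ∥ AD ∩ GD ∥ EA]
2. A_y = -20/3  [EG ∥ AD ∩ GD ∥ EA]
   → A = (-31/3, -20/3)
3. C_x = -10  [line -6·x + 1·y + -92 = 0 ∩ |CA|² = 13457/9]
4. C_y = 32  [line -6·x + 1·y + -92 = 0 ∩ |CA|² = 13457/9]
   → C = (-10, 32)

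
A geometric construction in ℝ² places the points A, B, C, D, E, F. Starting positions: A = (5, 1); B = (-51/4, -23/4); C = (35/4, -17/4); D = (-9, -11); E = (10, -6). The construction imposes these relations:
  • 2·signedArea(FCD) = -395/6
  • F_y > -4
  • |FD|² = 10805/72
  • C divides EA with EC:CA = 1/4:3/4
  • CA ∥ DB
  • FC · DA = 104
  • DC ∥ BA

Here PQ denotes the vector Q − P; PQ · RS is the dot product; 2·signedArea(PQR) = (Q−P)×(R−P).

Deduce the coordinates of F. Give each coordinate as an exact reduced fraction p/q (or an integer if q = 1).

1. F_x = 3/4  [2·signedArea(FCD) = -395/6 ∩ FC · DA = 104]
2. F_y = -43/12  [2·signedArea(FCD) = -395/6 ∩ FC · DA = 104]
   → F = (3/4, -43/12)

F = (3/4, -43/12)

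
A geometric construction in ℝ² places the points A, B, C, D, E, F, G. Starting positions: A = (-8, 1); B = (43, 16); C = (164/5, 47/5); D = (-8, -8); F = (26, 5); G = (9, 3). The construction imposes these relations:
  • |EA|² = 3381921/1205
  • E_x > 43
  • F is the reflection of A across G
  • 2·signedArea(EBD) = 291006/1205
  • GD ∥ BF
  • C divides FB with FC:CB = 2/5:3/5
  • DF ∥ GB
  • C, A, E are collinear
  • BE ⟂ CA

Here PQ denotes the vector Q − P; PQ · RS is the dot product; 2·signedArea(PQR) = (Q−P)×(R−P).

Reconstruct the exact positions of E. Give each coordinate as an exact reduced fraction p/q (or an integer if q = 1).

1. E_x = 52886/1205  [C, A, E are collinear ∩ BE ⟂ CA]
2. E_y = 14078/1205  [C, A, E are collinear ∩ BE ⟂ CA]
   → E = (52886/1205, 14078/1205)

E = (52886/1205, 14078/1205)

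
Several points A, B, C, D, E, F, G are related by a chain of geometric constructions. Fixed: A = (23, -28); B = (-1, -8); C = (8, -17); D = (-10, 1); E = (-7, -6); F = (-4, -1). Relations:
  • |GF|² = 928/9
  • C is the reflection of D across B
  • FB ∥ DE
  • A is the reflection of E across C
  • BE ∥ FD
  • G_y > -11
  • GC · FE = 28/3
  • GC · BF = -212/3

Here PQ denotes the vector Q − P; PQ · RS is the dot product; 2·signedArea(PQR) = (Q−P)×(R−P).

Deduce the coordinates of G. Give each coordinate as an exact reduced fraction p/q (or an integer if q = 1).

1. G_x = 0  [GC · BF = -212/3 ∩ GC · FE = 28/3]
2. G_y = -31/3  [GC · BF = -212/3 ∩ GC · FE = 28/3]
   → G = (0, -31/3)

G = (0, -31/3)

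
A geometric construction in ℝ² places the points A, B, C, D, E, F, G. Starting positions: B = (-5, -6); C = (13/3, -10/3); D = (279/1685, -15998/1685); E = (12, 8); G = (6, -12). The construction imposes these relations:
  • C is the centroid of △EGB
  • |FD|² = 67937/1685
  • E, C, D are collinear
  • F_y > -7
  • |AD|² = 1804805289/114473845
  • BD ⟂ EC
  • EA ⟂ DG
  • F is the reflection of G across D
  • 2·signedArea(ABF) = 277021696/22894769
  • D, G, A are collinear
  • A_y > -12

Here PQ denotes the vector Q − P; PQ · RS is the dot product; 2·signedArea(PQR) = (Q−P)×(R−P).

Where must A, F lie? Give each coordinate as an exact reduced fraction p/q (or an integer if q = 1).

1. A_x = 436604796/114473845  [D, G, A are collinear ∩ EA ⟂ DG]
2. A_y = -1266219352/114473845  [D, G, A are collinear ∩ EA ⟂ DG]
   → A = (436604796/114473845, -1266219352/114473845)
3. F_x = -9552/1685  [F is the reflection of G across D]
4. F_y = -11776/1685  [F is the reflection of G across D]
   → F = (-9552/1685, -11776/1685)

A = (436604796/114473845, -1266219352/114473845)
F = (-9552/1685, -11776/1685)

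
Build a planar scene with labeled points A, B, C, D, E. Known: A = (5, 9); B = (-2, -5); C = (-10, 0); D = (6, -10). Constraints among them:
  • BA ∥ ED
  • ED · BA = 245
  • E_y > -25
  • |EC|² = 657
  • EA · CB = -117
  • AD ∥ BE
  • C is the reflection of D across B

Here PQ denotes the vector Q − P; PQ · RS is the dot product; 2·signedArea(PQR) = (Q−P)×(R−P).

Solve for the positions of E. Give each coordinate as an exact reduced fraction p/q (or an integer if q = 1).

1. E_x = -1  [BA ∥ ED ∩ AD ∥ BE]
2. E_y = -24  [BA ∥ ED ∩ AD ∥ BE]
   → E = (-1, -24)

E = (-1, -24)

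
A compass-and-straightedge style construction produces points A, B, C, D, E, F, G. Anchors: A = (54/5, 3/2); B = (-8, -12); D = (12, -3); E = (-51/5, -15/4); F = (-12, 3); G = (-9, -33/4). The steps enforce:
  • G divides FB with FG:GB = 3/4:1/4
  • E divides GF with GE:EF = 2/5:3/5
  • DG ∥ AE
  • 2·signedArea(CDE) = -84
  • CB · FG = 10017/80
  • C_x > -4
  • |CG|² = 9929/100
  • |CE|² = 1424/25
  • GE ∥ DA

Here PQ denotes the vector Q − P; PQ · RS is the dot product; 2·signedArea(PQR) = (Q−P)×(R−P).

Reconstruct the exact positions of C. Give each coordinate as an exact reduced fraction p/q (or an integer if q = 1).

C = (-19/5, 1/4)

1. C_x = -19/5  [2·signedArea(CDE) = -84 ∩ CB · FG = 10017/80]
2. C_y = 1/4  [2·signedArea(CDE) = -84 ∩ CB · FG = 10017/80]
   → C = (-19/5, 1/4)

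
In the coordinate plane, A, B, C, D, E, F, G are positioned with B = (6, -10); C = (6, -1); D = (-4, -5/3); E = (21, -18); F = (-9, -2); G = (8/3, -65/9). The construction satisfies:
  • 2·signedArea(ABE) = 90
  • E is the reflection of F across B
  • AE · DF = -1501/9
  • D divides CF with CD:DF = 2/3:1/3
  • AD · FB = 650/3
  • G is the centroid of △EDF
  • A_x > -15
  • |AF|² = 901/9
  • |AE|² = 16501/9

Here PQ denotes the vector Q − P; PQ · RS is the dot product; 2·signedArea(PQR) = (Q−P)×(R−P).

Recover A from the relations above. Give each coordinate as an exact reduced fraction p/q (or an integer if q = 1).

A = (-14, 20/3)

1. A_x = -14  [AE · DF = -1501/9 ∩ 2·signedArea(ABE) = 90]
2. A_y = 20/3  [AE · DF = -1501/9 ∩ 2·signedArea(ABE) = 90]
   → A = (-14, 20/3)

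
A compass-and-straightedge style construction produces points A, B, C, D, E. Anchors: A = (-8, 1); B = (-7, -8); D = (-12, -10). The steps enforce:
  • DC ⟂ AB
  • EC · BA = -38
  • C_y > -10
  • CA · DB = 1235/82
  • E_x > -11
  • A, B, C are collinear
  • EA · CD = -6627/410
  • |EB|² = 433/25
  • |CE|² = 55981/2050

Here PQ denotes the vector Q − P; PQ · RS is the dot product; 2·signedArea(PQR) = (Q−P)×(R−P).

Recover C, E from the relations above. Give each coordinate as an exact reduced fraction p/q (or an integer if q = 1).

C = (-561/82, -773/82)
E = (-52/5, -28/5)

1. C_x = -561/82  [A, B, C are collinear ∩ DC ⟂ AB]
2. C_y = -773/82  [A, B, C are collinear ∩ DC ⟂ AB]
   → C = (-561/82, -773/82)
3. E_x = -52/5  [EC · BA = -38 ∩ EA · CD = -6627/410]
4. E_y = -28/5  [EC · BA = -38 ∩ EA · CD = -6627/410]
   → E = (-52/5, -28/5)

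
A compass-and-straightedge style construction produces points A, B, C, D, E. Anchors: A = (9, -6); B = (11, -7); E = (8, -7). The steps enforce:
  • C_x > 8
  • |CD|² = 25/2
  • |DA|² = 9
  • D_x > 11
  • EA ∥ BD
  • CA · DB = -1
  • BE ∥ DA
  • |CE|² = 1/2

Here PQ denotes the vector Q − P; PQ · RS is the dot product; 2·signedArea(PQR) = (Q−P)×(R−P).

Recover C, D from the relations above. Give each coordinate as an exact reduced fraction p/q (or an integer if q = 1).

C = (17/2, -13/2)
D = (12, -6)

1. D_x = 12  [BE ∥ DA ∩ EA ∥ BD]
2. D_y = -6  [BE ∥ DA ∩ EA ∥ BD]
   → D = (12, -6)
3. C_x = 17/2  [line 1·x + 1·y + -2 = 0 ∩ |CE|² = 1/2]
4. C_y = -13/2  [line 1·x + 1·y + -2 = 0 ∩ |CE|² = 1/2]
   → C = (17/2, -13/2)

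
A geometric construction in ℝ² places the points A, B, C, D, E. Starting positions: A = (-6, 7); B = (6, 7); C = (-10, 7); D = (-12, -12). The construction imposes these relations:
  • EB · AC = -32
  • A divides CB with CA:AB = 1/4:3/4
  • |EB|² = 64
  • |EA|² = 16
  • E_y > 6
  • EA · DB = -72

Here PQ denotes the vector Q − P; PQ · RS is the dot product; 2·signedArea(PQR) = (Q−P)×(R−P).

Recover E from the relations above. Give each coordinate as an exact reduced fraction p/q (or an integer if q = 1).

E = (-2, 7)

1. E_x = -2  [EA · DB = -72 ∩ EB · AC = -32]
2. E_y = 7  [EA · DB = -72 ∩ EB · AC = -32]
   → E = (-2, 7)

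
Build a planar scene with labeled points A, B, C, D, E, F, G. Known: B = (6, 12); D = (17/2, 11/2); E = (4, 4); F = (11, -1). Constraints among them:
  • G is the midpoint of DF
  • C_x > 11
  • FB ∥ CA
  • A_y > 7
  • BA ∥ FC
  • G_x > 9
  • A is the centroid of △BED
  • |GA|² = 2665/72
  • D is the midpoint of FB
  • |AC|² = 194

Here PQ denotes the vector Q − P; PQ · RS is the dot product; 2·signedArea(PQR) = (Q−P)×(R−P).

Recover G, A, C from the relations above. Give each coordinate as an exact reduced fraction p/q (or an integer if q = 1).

A = (37/6, 43/6)
C = (67/6, -35/6)
G = (39/4, 9/4)

1. G_x = 39/4  [G is the midpoint of DF]
2. G_y = 9/4  [G is the midpoint of DF]
   → G = (39/4, 9/4)
3. A_x = 37/6  [A is the centroid of △BED]
4. A_y = 43/6  [A is the centroid of △BED]
   → A = (37/6, 43/6)
5. C_x = 67/6  [FB ∥ CA ∩ BA ∥ FC]
6. C_y = -35/6  [FB ∥ CA ∩ BA ∥ FC]
   → C = (67/6, -35/6)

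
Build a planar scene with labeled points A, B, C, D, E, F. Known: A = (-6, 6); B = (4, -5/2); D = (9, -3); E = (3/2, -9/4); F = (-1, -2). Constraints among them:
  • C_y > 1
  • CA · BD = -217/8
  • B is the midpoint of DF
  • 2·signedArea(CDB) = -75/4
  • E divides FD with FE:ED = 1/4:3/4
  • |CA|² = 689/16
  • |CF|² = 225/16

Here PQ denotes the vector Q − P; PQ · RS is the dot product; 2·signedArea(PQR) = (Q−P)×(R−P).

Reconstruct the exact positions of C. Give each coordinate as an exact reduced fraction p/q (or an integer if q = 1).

C = (-1, 7/4)

1. C_x = -1  [2·signedArea(CDB) = -75/4 ∩ CA · BD = -217/8]
2. C_y = 7/4  [2·signedArea(CDB) = -75/4 ∩ CA · BD = -217/8]
   → C = (-1, 7/4)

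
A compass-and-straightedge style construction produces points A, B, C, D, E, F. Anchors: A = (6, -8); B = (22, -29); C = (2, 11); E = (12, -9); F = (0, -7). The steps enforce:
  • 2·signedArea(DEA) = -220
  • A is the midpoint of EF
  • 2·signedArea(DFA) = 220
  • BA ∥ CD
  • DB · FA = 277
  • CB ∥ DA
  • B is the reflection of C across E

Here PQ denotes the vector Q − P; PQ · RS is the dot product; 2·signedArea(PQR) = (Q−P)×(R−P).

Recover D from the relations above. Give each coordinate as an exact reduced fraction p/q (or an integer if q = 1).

1. D_x = -14  [CB ∥ DA ∩ BA ∥ CD]
2. D_y = 32  [CB ∥ DA ∩ BA ∥ CD]
   → D = (-14, 32)

D = (-14, 32)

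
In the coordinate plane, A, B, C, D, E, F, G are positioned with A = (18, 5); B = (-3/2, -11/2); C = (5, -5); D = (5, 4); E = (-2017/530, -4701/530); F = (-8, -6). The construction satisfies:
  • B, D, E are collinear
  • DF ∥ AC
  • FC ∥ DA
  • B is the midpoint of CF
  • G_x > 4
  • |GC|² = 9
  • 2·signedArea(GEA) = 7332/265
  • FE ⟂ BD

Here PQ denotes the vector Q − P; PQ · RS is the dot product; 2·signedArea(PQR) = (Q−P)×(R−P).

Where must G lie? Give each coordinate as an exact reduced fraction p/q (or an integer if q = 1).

G = (5, -2)

1. G_x = 5  [line -7351/530·x + 11557/530·y + 59869/530 = 0 ∩ |GC|² = 9]
2. G_y = -2  [line -7351/530·x + 11557/530·y + 59869/530 = 0 ∩ |GC|² = 9]
   → G = (5, -2)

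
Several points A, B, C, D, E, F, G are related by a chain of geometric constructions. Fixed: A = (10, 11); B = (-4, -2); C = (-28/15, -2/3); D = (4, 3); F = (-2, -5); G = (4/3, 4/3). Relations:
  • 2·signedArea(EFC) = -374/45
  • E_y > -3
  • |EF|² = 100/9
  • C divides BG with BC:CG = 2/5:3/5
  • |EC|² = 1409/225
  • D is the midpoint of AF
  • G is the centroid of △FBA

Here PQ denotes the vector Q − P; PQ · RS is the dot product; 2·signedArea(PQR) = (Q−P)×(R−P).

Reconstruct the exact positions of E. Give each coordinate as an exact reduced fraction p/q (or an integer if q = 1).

E = (0, -7/3)

1. E_x = 0  [line -13/3·x + 2/15·y + 14/45 = 0 ∩ |EF|² = 100/9]
2. E_y = -7/3  [line -13/3·x + 2/15·y + 14/45 = 0 ∩ |EF|² = 100/9]
   → E = (0, -7/3)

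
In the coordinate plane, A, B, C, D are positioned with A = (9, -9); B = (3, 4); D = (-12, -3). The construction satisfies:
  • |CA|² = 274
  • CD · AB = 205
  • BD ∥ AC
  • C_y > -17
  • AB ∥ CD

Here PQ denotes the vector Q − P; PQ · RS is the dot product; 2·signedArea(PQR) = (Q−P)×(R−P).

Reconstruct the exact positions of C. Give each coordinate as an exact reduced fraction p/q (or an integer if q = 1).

1. C_x = -6  [AB ∥ CD ∩ BD ∥ AC]
2. C_y = -16  [AB ∥ CD ∩ BD ∥ AC]
   → C = (-6, -16)

C = (-6, -16)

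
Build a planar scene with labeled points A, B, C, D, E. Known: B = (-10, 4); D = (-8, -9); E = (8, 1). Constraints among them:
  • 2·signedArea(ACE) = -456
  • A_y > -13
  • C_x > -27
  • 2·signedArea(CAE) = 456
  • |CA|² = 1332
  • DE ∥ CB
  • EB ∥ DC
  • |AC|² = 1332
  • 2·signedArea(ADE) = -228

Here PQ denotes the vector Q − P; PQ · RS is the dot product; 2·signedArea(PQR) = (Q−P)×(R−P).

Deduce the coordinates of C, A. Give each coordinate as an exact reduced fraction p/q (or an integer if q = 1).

A = (10, -12)
C = (-26, -6)

1. C_x = -26  [DE ∥ CB ∩ EB ∥ DC]
2. C_y = -6  [DE ∥ CB ∩ EB ∥ DC]
   → C = (-26, -6)
3. A_x = 10  [2·signedArea(ADE) = -228 ∩ 2·signedArea(CAE) = 456]
4. A_y = -12  [2·signedArea(ADE) = -228 ∩ 2·signedArea(CAE) = 456]
   → A = (10, -12)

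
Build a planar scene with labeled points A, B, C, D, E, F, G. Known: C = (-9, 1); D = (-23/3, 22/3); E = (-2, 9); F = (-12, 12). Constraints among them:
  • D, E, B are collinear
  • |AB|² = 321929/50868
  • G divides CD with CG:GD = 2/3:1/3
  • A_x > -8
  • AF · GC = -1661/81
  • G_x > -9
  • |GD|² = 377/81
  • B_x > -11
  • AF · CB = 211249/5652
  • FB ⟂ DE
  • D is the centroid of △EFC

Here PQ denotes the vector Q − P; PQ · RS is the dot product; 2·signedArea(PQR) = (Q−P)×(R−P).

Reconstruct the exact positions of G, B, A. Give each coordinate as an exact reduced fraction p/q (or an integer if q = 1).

1. G_x = -73/9  [G divides CD with CG:GD = 2/3:1/3]
2. G_y = 47/9  [G divides CD with CG:GD = 2/3:1/3]
   → G = (-73/9, 47/9)
3. B_x = -3263/314  [D, E, B are collinear ∩ FB ⟂ DE]
4. B_y = 2051/314  [D, E, B are collinear ∩ FB ⟂ DE]
   → B = (-3263/314, 2051/314)
5. A_x = -71/9  [AF · CB = 211249/5652 ∩ AF · GC = -1661/81]
6. A_y = 113/18  [AF · CB = 211249/5652 ∩ AF · GC = -1661/81]
   → A = (-71/9, 113/18)

A = (-71/9, 113/18)
B = (-3263/314, 2051/314)
G = (-73/9, 47/9)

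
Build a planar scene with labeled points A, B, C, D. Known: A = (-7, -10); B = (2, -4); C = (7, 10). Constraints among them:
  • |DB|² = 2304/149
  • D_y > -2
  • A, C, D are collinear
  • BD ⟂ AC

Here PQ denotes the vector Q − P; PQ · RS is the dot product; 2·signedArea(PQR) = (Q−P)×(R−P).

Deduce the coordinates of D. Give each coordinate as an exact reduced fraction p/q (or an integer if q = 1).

1. D_x = -182/149  [A, C, D are collinear ∩ BD ⟂ AC]
2. D_y = -260/149  [A, C, D are collinear ∩ BD ⟂ AC]
   → D = (-182/149, -260/149)

D = (-182/149, -260/149)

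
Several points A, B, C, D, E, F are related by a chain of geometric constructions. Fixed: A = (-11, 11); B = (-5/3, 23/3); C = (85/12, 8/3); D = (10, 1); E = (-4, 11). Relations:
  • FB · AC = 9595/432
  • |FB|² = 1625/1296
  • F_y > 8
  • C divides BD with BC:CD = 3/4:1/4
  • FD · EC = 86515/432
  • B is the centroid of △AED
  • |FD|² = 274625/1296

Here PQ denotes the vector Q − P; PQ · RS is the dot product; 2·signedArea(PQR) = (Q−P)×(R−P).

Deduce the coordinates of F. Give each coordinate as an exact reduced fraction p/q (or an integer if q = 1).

F = (-95/36, 74/9)

1. F_x = -95/36  [FD · EC = 86515/432 ∩ FB · AC = 9595/432]
2. F_y = 74/9  [FD · EC = 86515/432 ∩ FB · AC = 9595/432]
   → F = (-95/36, 74/9)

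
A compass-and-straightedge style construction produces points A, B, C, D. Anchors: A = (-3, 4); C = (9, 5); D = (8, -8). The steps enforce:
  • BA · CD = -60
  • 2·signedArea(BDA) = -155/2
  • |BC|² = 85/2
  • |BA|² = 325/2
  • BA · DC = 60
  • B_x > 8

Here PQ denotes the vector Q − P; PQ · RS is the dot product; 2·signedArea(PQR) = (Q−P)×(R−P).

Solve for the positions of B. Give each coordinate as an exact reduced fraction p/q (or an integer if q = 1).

1. B_x = 17/2  [BA · CD = -60 ∩ 2·signedArea(BDA) = -155/2]
2. B_y = -3/2  [BA · CD = -60 ∩ 2·signedArea(BDA) = -155/2]
   → B = (17/2, -3/2)

B = (17/2, -3/2)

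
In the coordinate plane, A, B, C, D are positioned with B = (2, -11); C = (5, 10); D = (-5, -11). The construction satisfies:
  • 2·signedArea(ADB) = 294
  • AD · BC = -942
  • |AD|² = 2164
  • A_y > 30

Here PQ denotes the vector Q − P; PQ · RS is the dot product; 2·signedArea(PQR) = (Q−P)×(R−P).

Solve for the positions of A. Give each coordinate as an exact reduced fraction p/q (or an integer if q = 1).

A = (15, 31)

1. A_x = 15  [AD · BC = -942 ∩ 2·signedArea(ADB) = 294]
2. A_y = 31  [AD · BC = -942 ∩ 2·signedArea(ADB) = 294]
   → A = (15, 31)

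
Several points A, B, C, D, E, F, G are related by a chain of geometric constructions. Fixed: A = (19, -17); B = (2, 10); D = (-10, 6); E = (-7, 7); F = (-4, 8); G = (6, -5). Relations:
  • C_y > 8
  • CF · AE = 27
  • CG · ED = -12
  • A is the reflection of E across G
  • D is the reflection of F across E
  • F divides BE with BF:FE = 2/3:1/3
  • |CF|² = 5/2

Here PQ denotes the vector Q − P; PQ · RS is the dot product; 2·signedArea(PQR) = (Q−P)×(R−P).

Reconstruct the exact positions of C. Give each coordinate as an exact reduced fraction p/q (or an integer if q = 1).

C = (-5/2, 17/2)

1. C_x = -5/2  [CF · AE = 27 ∩ CG · ED = -12]
2. C_y = 17/2  [CF · AE = 27 ∩ CG · ED = -12]
   → C = (-5/2, 17/2)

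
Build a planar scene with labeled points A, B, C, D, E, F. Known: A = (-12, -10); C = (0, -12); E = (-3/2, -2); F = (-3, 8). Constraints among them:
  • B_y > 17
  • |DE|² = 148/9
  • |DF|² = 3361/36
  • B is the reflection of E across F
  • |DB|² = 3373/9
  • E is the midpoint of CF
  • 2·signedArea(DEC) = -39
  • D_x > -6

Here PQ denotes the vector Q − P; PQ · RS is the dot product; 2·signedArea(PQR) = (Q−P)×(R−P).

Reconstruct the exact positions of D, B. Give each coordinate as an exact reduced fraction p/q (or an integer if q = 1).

1. D_x = -11/2  [line 10·x + 3/2·y + 57 = 0 ∩ |DF|² = 3361/36]
2. D_y = -4/3  [line 10·x + 3/2·y + 57 = 0 ∩ |DF|² = 3361/36]
   → D = (-11/2, -4/3)
3. B_x = -9/2  [B is the reflection of E across F]
4. B_y = 18  [B is the reflection of E across F]
   → B = (-9/2, 18)

B = (-9/2, 18)
D = (-11/2, -4/3)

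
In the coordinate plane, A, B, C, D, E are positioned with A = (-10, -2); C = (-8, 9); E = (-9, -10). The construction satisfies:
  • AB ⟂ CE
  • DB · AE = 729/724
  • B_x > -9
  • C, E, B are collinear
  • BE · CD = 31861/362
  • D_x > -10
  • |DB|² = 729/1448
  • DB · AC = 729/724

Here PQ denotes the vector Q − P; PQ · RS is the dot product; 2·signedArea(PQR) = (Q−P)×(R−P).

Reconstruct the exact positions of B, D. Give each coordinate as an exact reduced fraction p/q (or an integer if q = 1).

B = (-3107/362, -751/362)
D = (-6727/724, -1475/724)

1. B_x = -3107/362  [C, E, B are collinear ∩ AB ⟂ CE]
2. B_y = -751/362  [C, E, B are collinear ∩ AB ⟂ CE]
   → B = (-3107/362, -751/362)
3. D_x = -6727/724  [DB · AC = 729/724 ∩ BE · CD = 31861/362]
4. D_y = -1475/724  [DB · AC = 729/724 ∩ BE · CD = 31861/362]
   → D = (-6727/724, -1475/724)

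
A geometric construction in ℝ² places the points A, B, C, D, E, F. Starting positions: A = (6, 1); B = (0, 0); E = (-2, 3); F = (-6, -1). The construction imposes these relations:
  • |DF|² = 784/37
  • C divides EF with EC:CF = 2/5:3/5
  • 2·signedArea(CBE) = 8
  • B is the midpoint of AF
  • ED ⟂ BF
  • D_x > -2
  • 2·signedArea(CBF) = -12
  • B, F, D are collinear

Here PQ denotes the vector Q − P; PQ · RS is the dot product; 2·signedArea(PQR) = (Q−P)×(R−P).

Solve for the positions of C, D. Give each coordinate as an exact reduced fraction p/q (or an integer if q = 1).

1. C_x = -18/5  [C divides EF with EC:CF = 2/5:3/5]
2. C_y = 7/5  [C divides EF with EC:CF = 2/5:3/5]
   → C = (-18/5, 7/5)
3. D_x = -54/37  [B, F, D are collinear ∩ ED ⟂ BF]
4. D_y = -9/37  [B, F, D are collinear ∩ ED ⟂ BF]
   → D = (-54/37, -9/37)

C = (-18/5, 7/5)
D = (-54/37, -9/37)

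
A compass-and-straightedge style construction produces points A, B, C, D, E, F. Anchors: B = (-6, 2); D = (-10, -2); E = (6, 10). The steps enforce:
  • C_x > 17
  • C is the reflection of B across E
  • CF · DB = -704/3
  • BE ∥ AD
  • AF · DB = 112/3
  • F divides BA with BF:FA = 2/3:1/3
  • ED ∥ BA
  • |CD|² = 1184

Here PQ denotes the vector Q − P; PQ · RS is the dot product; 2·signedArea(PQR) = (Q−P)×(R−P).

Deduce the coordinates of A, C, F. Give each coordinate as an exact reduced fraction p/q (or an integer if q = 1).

1. A_x = -22  [BE ∥ AD ∩ ED ∥ BA]
2. A_y = -10  [BE ∥ AD ∩ ED ∥ BA]
   → A = (-22, -10)
3. C_x = 18  [C is the reflection of B across E]
4. C_y = 18  [C is the reflection of B across E]
   → C = (18, 18)
5. F_x = -50/3  [F divides BA with BF:FA = 2/3:1/3]
6. F_y = -6  [F divides BA with BF:FA = 2/3:1/3]
   → F = (-50/3, -6)

A = (-22, -10)
C = (18, 18)
F = (-50/3, -6)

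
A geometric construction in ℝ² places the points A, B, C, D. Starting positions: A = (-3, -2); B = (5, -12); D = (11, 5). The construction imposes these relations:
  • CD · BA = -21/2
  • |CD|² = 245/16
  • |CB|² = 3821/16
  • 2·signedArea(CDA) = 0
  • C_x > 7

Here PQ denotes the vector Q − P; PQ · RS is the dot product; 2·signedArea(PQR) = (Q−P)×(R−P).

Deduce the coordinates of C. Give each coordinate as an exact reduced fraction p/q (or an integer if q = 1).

C = (15/2, 13/4)

1. C_x = 15/2  [2·signedArea(CDA) = 0 ∩ CD · BA = -21/2]
2. C_y = 13/4  [2·signedArea(CDA) = 0 ∩ CD · BA = -21/2]
   → C = (15/2, 13/4)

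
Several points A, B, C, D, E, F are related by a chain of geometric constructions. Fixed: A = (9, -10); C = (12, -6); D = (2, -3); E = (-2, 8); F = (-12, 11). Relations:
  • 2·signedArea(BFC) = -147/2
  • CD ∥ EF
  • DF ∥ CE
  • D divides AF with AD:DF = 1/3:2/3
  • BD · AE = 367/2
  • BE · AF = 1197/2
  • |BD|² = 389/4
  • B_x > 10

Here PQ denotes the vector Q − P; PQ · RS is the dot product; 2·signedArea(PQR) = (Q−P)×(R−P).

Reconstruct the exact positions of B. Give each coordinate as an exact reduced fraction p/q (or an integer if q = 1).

B = (21/2, -8)

1. B_x = 21/2  [BD · AE = 367/2 ∩ 2·signedArea(BFC) = -147/2]
2. B_y = -8  [BD · AE = 367/2 ∩ 2·signedArea(BFC) = -147/2]
   → B = (21/2, -8)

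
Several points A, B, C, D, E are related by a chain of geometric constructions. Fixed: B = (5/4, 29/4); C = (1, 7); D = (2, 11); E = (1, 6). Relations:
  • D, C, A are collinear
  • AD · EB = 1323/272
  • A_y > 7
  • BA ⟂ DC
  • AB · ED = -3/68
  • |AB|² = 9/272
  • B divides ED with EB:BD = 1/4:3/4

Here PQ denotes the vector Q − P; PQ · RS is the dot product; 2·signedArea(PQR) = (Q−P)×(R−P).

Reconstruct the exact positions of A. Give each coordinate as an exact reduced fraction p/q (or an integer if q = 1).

A = (73/68, 124/17)

1. A_x = 73/68  [D, C, A are collinear ∩ BA ⟂ DC]
2. A_y = 124/17  [D, C, A are collinear ∩ BA ⟂ DC]
   → A = (73/68, 124/17)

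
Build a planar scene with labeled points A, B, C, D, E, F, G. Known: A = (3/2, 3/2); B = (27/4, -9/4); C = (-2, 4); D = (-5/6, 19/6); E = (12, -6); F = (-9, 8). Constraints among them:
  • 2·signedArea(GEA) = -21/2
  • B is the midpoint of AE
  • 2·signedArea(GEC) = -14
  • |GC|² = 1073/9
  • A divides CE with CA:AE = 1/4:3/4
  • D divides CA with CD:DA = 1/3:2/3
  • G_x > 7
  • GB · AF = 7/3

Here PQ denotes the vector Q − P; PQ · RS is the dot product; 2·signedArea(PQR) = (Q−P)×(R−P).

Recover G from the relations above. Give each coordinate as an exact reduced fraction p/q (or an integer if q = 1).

G = (22/3, -5/3)

1. G_x = 22/3  [2·signedArea(GEA) = -21/2 ∩ GB · AF = 7/3]
2. G_y = -5/3  [2·signedArea(GEA) = -21/2 ∩ GB · AF = 7/3]
   → G = (22/3, -5/3)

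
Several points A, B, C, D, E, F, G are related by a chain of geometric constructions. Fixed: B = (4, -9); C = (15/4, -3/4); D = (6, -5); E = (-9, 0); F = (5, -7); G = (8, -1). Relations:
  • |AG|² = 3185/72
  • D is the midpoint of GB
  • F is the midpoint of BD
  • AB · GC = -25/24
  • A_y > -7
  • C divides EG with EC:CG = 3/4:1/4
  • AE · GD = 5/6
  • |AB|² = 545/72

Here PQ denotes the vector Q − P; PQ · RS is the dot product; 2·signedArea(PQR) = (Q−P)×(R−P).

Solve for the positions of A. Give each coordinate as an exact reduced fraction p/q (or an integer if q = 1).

A = (47/12, -25/4)

1. A_x = 47/12  [AE · GD = 5/6 ∩ AB · GC = -25/24]
2. A_y = -25/4  [AE · GD = 5/6 ∩ AB · GC = -25/24]
   → A = (47/12, -25/4)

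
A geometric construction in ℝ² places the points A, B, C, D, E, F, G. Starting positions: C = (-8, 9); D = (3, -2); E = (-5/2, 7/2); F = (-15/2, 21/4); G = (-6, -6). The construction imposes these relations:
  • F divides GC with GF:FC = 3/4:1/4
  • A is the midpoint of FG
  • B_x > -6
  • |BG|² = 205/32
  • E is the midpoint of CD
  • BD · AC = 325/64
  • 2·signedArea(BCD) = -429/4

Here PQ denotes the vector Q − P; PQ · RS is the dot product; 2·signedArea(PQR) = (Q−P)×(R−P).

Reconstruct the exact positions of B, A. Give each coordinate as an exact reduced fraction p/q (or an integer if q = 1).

1. A_x = -27/4  [A is the midpoint of FG]
2. A_y = -3/8  [A is the midpoint of FG]
   → A = (-27/4, -3/8)
3. B_x = -41/8  [2·signedArea(BCD) = -429/4 ∩ BD · AC = 325/64]
4. B_y = -29/8  [2·signedArea(BCD) = -429/4 ∩ BD · AC = 325/64]
   → B = (-41/8, -29/8)

A = (-27/4, -3/8)
B = (-41/8, -29/8)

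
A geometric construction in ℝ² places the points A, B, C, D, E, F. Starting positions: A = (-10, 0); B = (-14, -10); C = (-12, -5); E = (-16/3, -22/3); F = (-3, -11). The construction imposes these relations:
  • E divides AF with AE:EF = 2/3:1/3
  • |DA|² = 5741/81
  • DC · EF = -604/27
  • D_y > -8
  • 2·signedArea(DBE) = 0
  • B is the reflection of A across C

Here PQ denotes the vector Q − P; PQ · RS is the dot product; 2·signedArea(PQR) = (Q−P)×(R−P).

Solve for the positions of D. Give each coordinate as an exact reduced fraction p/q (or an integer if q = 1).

D = (-61/9, -70/9)

1. D_x = -61/9  [2·signedArea(DBE) = 0 ∩ DC · EF = -604/27]
2. D_y = -70/9  [2·signedArea(DBE) = 0 ∩ DC · EF = -604/27]
   → D = (-61/9, -70/9)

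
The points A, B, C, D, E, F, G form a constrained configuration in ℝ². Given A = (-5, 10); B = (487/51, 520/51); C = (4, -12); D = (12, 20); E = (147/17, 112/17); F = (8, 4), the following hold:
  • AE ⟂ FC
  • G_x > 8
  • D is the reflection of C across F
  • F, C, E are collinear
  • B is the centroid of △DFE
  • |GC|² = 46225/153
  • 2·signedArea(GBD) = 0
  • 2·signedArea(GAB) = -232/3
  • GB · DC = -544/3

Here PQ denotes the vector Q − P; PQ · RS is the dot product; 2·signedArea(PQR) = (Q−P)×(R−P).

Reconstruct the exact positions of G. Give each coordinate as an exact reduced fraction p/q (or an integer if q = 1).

1. G_x = 419/51  [2·signedArea(GBD) = 0 ∩ GB · DC = -544/3]
2. G_y = 248/51  [2·signedArea(GBD) = 0 ∩ GB · DC = -544/3]
   → G = (419/51, 248/51)

G = (419/51, 248/51)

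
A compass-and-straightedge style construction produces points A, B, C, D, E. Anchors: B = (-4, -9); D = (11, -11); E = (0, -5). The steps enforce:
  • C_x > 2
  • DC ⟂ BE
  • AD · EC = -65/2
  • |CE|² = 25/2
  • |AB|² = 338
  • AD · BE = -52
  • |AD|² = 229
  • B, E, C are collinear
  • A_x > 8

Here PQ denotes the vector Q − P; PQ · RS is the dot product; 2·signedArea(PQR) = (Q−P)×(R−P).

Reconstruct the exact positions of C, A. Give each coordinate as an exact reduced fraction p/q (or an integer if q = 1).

1. C_x = 5/2  [B, E, C are collinear ∩ DC ⟂ BE]
2. C_y = -5/2  [B, E, C are collinear ∩ DC ⟂ BE]
   → C = (5/2, -5/2)
3. A_x = 9  [line -5/2·x + -5/2·y + 65/2 = 0 ∩ |AB|² = 338]
4. A_y = 4  [line -5/2·x + -5/2·y + 65/2 = 0 ∩ |AB|² = 338]
   → A = (9, 4)

A = (9, 4)
C = (5/2, -5/2)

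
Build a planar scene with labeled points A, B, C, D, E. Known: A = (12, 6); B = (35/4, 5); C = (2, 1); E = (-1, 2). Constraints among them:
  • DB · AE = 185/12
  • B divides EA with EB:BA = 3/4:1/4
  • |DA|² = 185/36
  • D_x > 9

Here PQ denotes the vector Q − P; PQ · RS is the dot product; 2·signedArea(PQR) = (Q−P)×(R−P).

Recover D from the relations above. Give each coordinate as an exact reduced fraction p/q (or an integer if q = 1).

1. D_x = 59/6  [line 13·x + 4·y + -895/6 = 0 ∩ |DA|² = 185/36]
2. D_y = 16/3  [line 13·x + 4·y + -895/6 = 0 ∩ |DA|² = 185/36]
   → D = (59/6, 16/3)

D = (59/6, 16/3)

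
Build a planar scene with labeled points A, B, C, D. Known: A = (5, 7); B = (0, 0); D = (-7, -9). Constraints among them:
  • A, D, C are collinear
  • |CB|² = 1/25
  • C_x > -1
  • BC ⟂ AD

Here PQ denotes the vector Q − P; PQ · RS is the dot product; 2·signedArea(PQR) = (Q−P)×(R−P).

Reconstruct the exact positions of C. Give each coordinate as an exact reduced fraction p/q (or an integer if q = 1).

C = (-4/25, 3/25)

1. C_x = -4/25  [A, D, C are collinear ∩ BC ⟂ AD]
2. C_y = 3/25  [A, D, C are collinear ∩ BC ⟂ AD]
   → C = (-4/25, 3/25)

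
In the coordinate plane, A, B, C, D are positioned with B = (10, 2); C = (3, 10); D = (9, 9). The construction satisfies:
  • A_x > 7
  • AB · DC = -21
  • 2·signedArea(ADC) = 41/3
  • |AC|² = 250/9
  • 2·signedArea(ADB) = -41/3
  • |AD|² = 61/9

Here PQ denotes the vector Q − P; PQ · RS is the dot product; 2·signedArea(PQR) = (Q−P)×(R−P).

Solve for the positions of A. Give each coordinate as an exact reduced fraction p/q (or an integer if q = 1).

1. A_x = 22/3  [2·signedArea(ADB) = -41/3 ∩ AB · DC = -21]
2. A_y = 7  [2·signedArea(ADB) = -41/3 ∩ AB · DC = -21]
   → A = (22/3, 7)

A = (22/3, 7)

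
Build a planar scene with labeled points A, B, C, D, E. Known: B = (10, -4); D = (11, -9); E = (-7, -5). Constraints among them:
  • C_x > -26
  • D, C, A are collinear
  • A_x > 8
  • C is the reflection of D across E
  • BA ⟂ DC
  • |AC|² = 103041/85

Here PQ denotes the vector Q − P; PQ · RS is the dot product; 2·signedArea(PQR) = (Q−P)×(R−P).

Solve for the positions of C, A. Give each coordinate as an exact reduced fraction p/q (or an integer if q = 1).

1. C_x = -25  [C is the reflection of D across E]
2. C_y = -1  [C is the reflection of D across E]
   → C = (-25, -1)
3. A_x = 764/85  [D, C, A are collinear ∩ BA ⟂ DC]
4. A_y = -727/85  [D, C, A are collinear ∩ BA ⟂ DC]
   → A = (764/85, -727/85)

A = (764/85, -727/85)
C = (-25, -1)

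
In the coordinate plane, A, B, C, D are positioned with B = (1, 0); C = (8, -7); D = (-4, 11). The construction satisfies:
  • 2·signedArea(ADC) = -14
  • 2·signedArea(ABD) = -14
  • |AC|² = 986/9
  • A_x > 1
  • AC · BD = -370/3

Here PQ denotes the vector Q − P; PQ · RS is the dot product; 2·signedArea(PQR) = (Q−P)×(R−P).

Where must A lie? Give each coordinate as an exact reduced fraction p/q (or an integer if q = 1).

A = (5/3, 4/3)

1. A_x = 5/3  [2·signedArea(ABD) = -14 ∩ 2·signedArea(ADC) = -14]
2. A_y = 4/3  [2·signedArea(ABD) = -14 ∩ 2·signedArea(ADC) = -14]
   → A = (5/3, 4/3)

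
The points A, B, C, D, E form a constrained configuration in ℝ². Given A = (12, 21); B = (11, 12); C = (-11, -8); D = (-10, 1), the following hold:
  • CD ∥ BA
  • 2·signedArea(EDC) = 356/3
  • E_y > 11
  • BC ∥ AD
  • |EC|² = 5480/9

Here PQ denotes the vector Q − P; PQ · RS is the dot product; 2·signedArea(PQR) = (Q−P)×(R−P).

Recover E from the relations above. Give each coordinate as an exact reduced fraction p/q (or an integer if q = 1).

1. E_x = 13/3  [line 9·x + -1·y + -83/3 = 0 ∩ |EC|² = 5480/9]
2. E_y = 34/3  [line 9·x + -1·y + -83/3 = 0 ∩ |EC|² = 5480/9]
   → E = (13/3, 34/3)

E = (13/3, 34/3)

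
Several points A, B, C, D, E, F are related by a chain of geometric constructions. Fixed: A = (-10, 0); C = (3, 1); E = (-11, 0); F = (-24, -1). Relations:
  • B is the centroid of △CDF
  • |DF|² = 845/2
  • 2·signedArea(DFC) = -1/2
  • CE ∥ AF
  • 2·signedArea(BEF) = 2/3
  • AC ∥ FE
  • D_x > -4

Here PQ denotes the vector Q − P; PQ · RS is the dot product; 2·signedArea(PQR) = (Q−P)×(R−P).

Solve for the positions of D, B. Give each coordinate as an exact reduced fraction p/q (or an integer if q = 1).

1. D_x = -7/2  [line -2·x + 27·y + -41/2 = 0 ∩ |DF|² = 845/2]
2. D_y = 1/2  [line -2·x + 27·y + -41/2 = 0 ∩ |DF|² = 845/2]
   → D = (-7/2, 1/2)
3. B_x = -49/6  [B is the centroid of △CDF]
4. B_y = 1/6  [B is the centroid of △CDF]
   → B = (-49/6, 1/6)

B = (-49/6, 1/6)
D = (-7/2, 1/2)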